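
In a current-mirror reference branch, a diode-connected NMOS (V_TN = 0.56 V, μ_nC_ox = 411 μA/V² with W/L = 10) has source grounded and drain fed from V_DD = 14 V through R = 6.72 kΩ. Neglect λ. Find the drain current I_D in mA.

I_D = 1.86 mA

With gate tied to drain, V_GS = V_DS ≥ V_GS − V_TN, so the device is in saturation.
k_n = μ_nC_ox · (W/L) = 4.11 mA/V².
KCL at the drain: ½ k_n (V_GS − V_TN)² = (V_DD − V_GS)/R.
Let x = V_GS − 0.56. Then 13.8 x² + x − 13.44 = 0, giving x = 0.951 V (positive root), so V_GS = 1.51 V.
I_D = (V_DD − V_GS)/R = (14 − 1.51) / 6.72 = 1.86 mA.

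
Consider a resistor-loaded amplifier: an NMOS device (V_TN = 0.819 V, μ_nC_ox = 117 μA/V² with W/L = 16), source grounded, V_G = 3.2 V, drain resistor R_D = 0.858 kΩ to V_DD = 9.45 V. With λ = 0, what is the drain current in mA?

I_D = 5.31 mA

V_GS = V_G = 3.2 V, so V_ov = 3.2 − 0.819 = 2.38 V.
k_n = μ_nC_ox · (W/L) = 1.872 mA/V².
Assume saturation: I_D = ½ k_n V_ov² = 0.5 × 1.872 × 2.38² = 5.31 mA, giving V_DS = V_DD − I_D R_D = 9.45 − 5.31 × 0.858 = 4.9 V.
V_DS = 4.9 V ≥ V_ov = 2.38 V, confirming saturation.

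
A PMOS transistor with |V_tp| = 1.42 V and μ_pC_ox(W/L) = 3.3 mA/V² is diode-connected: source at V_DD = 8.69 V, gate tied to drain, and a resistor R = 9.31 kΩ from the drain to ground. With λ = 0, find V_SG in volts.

With gate tied to drain, V_SG = V_SD ≥ V_SG − |V_tp|, so the device is in saturation.
KCL at the drain: ½ k_p (V_SG − |V_tp|)² = (V_DD − V_SG)/R.
Let x = V_SG − 1.42. Then 15.4 x² + x − 7.27 = 0, giving x = 0.656 V (positive root), so V_SG = 2.08 V.
I_D = (V_DD − V_SG)/R = (8.69 − 2.08) / 9.31 = 0.71 mA.

V_SG = 2.08 V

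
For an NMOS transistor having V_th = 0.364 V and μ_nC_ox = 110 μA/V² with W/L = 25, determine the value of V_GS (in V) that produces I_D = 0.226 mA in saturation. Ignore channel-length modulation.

V_GS = 0.769 V

k_n = μ_nC_ox · (W/L) = 2.75 mA/V².
In saturation I_D = ½ k_n (V_GS − V_th)², so V_GS − V_th = √(2 I_D / k_n) = √(2 × 0.226 / 2.75) = 0.405 V.
V_GS = 0.364 + 0.405 = 0.769 V.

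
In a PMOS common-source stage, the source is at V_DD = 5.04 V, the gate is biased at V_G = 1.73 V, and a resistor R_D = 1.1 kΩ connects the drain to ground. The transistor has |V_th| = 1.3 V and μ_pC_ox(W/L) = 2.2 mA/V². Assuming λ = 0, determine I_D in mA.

V_SG = V_DD − V_G = 5.04 − 1.73 = 3.31 V, so V_ov = 3.31 − 1.3 = 2.01 V.
Assume saturation: I_D = ½ k_p V_ov² = 0.5 × 2.2 × 2.01² = 4.44 mA, giving V_SD = V_DD − I_D R_D = 5.04 − 4.44 × 1.1 = 0.151 V.
But 0.151 V < V_ov = 2.01 V, so the device is actually in triode.
In triode I_D = k_p[V_ov V_SD − ½ V_SD²] and I_D = (V_DD − V_SD)/R_D. Equating: 1.21 V_SD² − 5.864 V_SD + 5.04 = 0, giving V_SD = 1.12 V (the root below V_ov).
I_D = (5.04 − 1.12) / 1.1 = 3.57 mA.

I_D = 3.57 mA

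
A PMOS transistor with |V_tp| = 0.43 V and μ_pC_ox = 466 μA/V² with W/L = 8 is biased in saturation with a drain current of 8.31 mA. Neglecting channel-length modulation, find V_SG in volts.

V_SG = 2.54 V

k_p = μ_pC_ox · (W/L) = 3.728 mA/V².
In saturation I_D = ½ k_p (V_SG − |V_tp|)², so V_SG − |V_tp| = √(2 I_D / k_p) = √(2 × 8.31 / 3.728) = 2.11 V.
V_SG = 0.43 + 2.11 = 2.54 V.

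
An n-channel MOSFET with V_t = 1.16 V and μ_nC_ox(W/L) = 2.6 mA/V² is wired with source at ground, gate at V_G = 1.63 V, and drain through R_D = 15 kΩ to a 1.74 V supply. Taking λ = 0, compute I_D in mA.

V_GS = V_G = 1.63 V, so V_ov = 1.63 − 1.16 = 0.47 V.
Assume saturation: I_D = ½ k_n V_ov² = 0.5 × 2.6 × 0.47² = 0.287 mA, giving V_DS = V_DD − I_D R_D = 1.74 − 0.287 × 15 = -2.57 V.
But -2.57 V < V_ov = 0.47 V, so the device is actually in triode.
In triode I_D = k_n[V_ov V_DS − ½ V_DS²] and I_D = (V_DD − V_DS)/R_D. Equating: 19.5 V_DS² − 19.33 V_DS + 1.74 = 0, giving V_DS = 0.1 V (the root below V_ov).
I_D = (1.74 − 0.1) / 15 = 0.109 mA.

I_D = 0.109 mA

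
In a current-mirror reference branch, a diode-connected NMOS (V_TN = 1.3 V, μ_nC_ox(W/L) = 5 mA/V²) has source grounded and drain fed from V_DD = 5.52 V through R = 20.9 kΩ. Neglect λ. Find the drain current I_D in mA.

I_D = 0.189 mA

With gate tied to drain, V_GS = V_DS ≥ V_GS − V_TN, so the device is in saturation.
KCL at the drain: ½ k_n (V_GS − V_TN)² = (V_DD − V_GS)/R.
Let x = V_GS − 1.3. Then 52.2 x² + x − 4.22 = 0, giving x = 0.275 V (positive root), so V_GS = 1.57 V.
I_D = (V_DD − V_GS)/R = (5.52 − 1.57) / 20.9 = 0.189 mA.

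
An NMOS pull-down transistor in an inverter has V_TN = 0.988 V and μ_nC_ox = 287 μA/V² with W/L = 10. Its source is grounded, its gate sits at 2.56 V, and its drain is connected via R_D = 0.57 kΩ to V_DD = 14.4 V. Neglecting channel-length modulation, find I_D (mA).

I_D = 3.55 mA

V_GS = V_G = 2.56 V, so V_ov = 2.56 − 0.988 = 1.57 V.
k_n = μ_nC_ox · (W/L) = 2.87 mA/V².
Assume saturation: I_D = ½ k_n V_ov² = 0.5 × 2.87 × 1.57² = 3.55 mA, giving V_DS = V_DD − I_D R_D = 14.4 − 3.55 × 0.57 = 12.4 V.
V_DS = 12.4 V ≥ V_ov = 1.57 V, confirming saturation.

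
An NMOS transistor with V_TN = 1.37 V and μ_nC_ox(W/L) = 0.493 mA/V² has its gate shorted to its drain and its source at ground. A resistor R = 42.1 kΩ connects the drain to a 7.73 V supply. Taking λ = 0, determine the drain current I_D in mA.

With gate tied to drain, V_GS = V_DS ≥ V_GS − V_TN, so the device is in saturation.
KCL at the drain: ½ k_n (V_GS − V_TN)² = (V_DD − V_GS)/R.
Let x = V_GS − 1.37. Then 10.4 x² + x − 6.36 = 0, giving x = 0.736 V (positive root), so V_GS = 2.11 V.
I_D = (V_DD − V_GS)/R = (7.73 − 2.11) / 42.1 = 0.134 mA.

I_D = 0.134 mA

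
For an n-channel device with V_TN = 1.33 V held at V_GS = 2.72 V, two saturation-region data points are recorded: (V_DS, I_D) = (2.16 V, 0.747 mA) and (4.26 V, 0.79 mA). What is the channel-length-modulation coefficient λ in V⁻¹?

λ = 0.0291 V⁻¹

With V_GS fixed, I_D ∝ (1 + λ V_DS) in saturation, so I_D2/I_D1 = (1 + λ V_DS2)/(1 + λ V_DS1).
0.79/0.747 = 1.058 = (1 + 4.26 λ)/(1 + 2.16 λ).
Solving: λ (I_D1 V_DS2 − I_D2 V_DS1) = I_D2 − I_D1, so λ = (0.79 − 0.747) / (0.747 × 4.26 − 0.79 × 2.16) = 0.043 / 1.48 = 0.0291 V⁻¹.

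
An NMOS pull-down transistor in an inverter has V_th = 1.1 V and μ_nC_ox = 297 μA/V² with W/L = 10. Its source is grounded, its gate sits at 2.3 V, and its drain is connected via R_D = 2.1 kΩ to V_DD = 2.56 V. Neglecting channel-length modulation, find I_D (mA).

I_D = 1.05 mA

V_GS = V_G = 2.3 V, so V_ov = 2.3 − 1.1 = 1.2 V.
k_n = μ_nC_ox · (W/L) = 2.97 mA/V².
Assume saturation: I_D = ½ k_n V_ov² = 0.5 × 2.97 × 1.2² = 2.14 mA, giving V_DS = V_DD − I_D R_D = 2.56 − 2.14 × 2.1 = -1.93 V.
But -1.93 V < V_ov = 1.2 V, so the device is actually in triode.
In triode I_D = k_n[V_ov V_DS − ½ V_DS²] and I_D = (V_DD − V_DS)/R_D. Equating: 3.12 V_DS² − 8.484 V_DS + 2.56 = 0, giving V_DS = 0.346 V (the root below V_ov).
I_D = (2.56 − 0.346) / 2.1 = 1.05 mA.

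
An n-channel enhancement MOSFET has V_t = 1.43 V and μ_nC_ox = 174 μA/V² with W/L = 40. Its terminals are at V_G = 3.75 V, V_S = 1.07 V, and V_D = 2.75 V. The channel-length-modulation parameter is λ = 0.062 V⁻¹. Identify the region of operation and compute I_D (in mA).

V_GS = V_G − V_S = 3.75 − 1.07 = 2.68 V; V_DS = V_D − V_S = 2.75 − 1.07 = 1.68 V.
k_n = μ_nC_ox · (W/L) = 6.96 mA/V².
V_ov = V_GS − V_t = 2.68 − 1.43 = 1.25 V.
Since V_DS = 1.68 V ≥ V_ov = 1.25 V, the device is in saturation.
I_D = ½ k_n V_ov² (1 + λ V_DS) = 0.5 × 6.96 × 1.25² × (1 + 0.062 × 1.68) = 6 mA.

Saturation; I_D = 6.00 mA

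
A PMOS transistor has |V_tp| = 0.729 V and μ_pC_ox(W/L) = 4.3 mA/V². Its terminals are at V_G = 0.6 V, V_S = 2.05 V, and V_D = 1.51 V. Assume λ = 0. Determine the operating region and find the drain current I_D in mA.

V_SG = V_S − V_G = 2.05 − 0.6 = 1.45 V; V_SD = V_S − V_D = 2.05 − 1.51 = 0.54 V.
V_ov = V_SG − |V_tp| = 1.45 − 0.729 = 0.721 V.
Since V_SD = 0.54 V < V_ov = 0.721 V, the device is in the triode region.
I_D = k_p [V_ov · V_SD − ½ V_SD²] = 4.3 × [0.721 × 0.54 − 0.5 × 0.54²] = 1.05 mA.

Triode; I_D = 1.05 mA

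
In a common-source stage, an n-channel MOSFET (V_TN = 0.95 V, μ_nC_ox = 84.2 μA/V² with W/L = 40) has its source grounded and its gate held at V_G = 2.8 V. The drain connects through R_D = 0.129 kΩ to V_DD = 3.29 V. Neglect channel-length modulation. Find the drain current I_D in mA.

V_GS = V_G = 2.8 V, so V_ov = 2.8 − 0.95 = 1.85 V.
k_n = μ_nC_ox · (W/L) = 3.368 mA/V².
Assume saturation: I_D = ½ k_n V_ov² = 0.5 × 3.368 × 1.85² = 5.76 mA, giving V_DS = V_DD − I_D R_D = 3.29 − 5.76 × 0.129 = 2.55 V.
V_DS = 2.55 V ≥ V_ov = 1.85 V, confirming saturation.

I_D = 5.76 mA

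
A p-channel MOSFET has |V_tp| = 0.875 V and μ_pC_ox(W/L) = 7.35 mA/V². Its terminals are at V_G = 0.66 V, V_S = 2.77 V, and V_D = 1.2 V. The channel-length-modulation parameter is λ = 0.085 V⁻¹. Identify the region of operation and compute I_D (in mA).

Saturation; I_D = 6.35 mA

V_SG = V_S − V_G = 2.77 − 0.66 = 2.11 V; V_SD = V_S − V_D = 2.77 − 1.2 = 1.57 V.
V_ov = V_SG − |V_tp| = 2.11 − 0.875 = 1.23 V.
Since V_SD = 1.57 V ≥ V_ov = 1.23 V, the device is in saturation.
I_D = ½ k_p V_ov² (1 + λ V_SD) = 0.5 × 7.35 × 1.23² × (1 + 0.085 × 1.57) = 6.35 mA.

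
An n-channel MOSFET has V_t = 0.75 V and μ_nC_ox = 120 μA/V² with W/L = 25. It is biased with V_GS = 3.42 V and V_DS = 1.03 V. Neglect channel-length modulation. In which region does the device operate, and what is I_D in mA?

Triode; I_D = 6.66 mA

k_n = μ_nC_ox · (W/L) = 3 mA/V².
V_ov = V_GS − V_t = 3.42 − 0.75 = 2.67 V.
Since V_DS = 1.03 V < V_ov = 2.67 V, the device is in the triode region.
I_D = k_n [V_ov · V_DS − ½ V_DS²] = 3 × [2.67 × 1.03 − 0.5 × 1.03²] = 6.66 mA.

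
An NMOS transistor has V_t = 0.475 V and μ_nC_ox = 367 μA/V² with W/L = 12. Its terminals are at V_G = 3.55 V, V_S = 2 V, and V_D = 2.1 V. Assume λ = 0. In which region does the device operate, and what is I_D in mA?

V_GS = V_G − V_S = 3.55 − 2 = 1.55 V; V_DS = V_D − V_S = 2.1 − 2 = 0.1 V.
k_n = μ_nC_ox · (W/L) = 4.404 mA/V².
V_ov = V_GS − V_t = 1.55 − 0.475 = 1.07 V.
Since V_DS = 0.1 V < V_ov = 1.07 V, the device is in the triode region.
I_D = k_n [V_ov · V_DS − ½ V_DS²] = 4.404 × [1.07 × 0.1 − 0.5 × 0.1²] = 0.451 mA.

Triode; I_D = 0.451 mA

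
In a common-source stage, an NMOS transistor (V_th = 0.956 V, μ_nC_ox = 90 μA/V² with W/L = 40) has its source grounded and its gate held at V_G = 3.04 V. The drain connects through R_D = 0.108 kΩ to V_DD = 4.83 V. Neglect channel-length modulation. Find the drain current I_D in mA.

V_GS = V_G = 3.04 V, so V_ov = 3.04 − 0.956 = 2.08 V.
k_n = μ_nC_ox · (W/L) = 3.6 mA/V².
Assume saturation: I_D = ½ k_n V_ov² = 0.5 × 3.6 × 2.08² = 7.82 mA, giving V_DS = V_DD − I_D R_D = 4.83 − 7.82 × 0.108 = 3.99 V.
V_DS = 3.99 V ≥ V_ov = 2.08 V, confirming saturation.

I_D = 7.82 mA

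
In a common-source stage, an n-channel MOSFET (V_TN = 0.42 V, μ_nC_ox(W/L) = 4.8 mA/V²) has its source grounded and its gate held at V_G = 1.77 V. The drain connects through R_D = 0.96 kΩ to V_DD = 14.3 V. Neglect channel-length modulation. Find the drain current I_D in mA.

V_GS = V_G = 1.77 V, so V_ov = 1.77 − 0.42 = 1.35 V.
Assume saturation: I_D = ½ k_n V_ov² = 0.5 × 4.8 × 1.35² = 4.37 mA, giving V_DS = V_DD − I_D R_D = 14.3 − 4.37 × 0.96 = 10.1 V.
V_DS = 10.1 V ≥ V_ov = 1.35 V, confirming saturation.

I_D = 4.37 mA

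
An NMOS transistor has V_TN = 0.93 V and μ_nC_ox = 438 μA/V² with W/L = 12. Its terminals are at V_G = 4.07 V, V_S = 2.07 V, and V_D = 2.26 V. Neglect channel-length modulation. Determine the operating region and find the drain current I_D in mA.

Triode; I_D = 0.974 mA

V_GS = V_G − V_S = 4.07 − 2.07 = 2 V; V_DS = V_D − V_S = 2.26 − 2.07 = 0.19 V.
k_n = μ_nC_ox · (W/L) = 5.256 mA/V².
V_ov = V_GS − V_TN = 2 − 0.93 = 1.07 V.
Since V_DS = 0.19 V < V_ov = 1.07 V, the device is in the triode region.
I_D = k_n [V_ov · V_DS − ½ V_DS²] = 5.256 × [1.07 × 0.19 − 0.5 × 0.19²] = 0.974 mA.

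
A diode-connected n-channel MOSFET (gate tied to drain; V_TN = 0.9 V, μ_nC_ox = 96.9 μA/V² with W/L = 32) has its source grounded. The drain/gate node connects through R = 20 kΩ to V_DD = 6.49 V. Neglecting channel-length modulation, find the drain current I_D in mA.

With gate tied to drain, V_GS = V_DS ≥ V_GS − V_TN, so the device is in saturation.
k_n = μ_nC_ox · (W/L) = 3.101 mA/V².
KCL at the drain: ½ k_n (V_GS − V_TN)² = (V_DD − V_GS)/R.
Let x = V_GS − 0.9. Then 31 x² + x − 5.59 = 0, giving x = 0.409 V (positive root), so V_GS = 1.31 V.
I_D = (V_DD − V_GS)/R = (6.49 − 1.31) / 20 = 0.259 mA.

I_D = 0.259 mA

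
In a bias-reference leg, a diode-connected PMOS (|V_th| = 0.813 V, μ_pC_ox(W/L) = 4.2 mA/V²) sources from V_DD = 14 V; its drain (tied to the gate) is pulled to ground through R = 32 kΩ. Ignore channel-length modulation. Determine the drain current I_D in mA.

I_D = 0.398 mA

With gate tied to drain, V_SG = V_SD ≥ V_SG − |V_th|, so the device is in saturation.
KCL at the drain: ½ k_p (V_SG − |V_th|)² = (V_DD − V_SG)/R.
Let x = V_SG − 0.813. Then 67.2 x² + x − 13.19 = 0, giving x = 0.436 V (positive root), so V_SG = 1.25 V.
I_D = (V_DD − V_SG)/R = (14 − 1.25) / 32 = 0.398 mA.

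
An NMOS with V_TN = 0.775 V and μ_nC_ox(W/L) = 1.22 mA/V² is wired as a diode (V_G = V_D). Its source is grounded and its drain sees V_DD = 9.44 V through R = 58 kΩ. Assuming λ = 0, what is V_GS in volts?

V_GS = 1.26 V

With gate tied to drain, V_GS = V_DS ≥ V_GS − V_TN, so the device is in saturation.
KCL at the drain: ½ k_n (V_GS − V_TN)² = (V_DD − V_GS)/R.
Let x = V_GS − 0.775. Then 35.4 x² + x − 8.665 = 0, giving x = 0.481 V (positive root), so V_GS = 1.26 V.
I_D = (V_DD − V_GS)/R = (9.44 − 1.26) / 58 = 0.141 mA.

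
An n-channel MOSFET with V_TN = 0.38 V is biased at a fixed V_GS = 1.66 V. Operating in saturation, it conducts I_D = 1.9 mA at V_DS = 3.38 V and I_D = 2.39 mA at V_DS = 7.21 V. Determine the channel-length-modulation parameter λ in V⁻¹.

λ = 0.0872 V⁻¹

With V_GS fixed, I_D ∝ (1 + λ V_DS) in saturation, so I_D2/I_D1 = (1 + λ V_DS2)/(1 + λ V_DS1).
2.39/1.9 = 1.258 = (1 + 7.21 λ)/(1 + 3.38 λ).
Solving: λ (I_D1 V_DS2 − I_D2 V_DS1) = I_D2 − I_D1, so λ = (2.39 − 1.9) / (1.9 × 7.21 − 2.39 × 3.38) = 0.49 / 5.62 = 0.0872 V⁻¹.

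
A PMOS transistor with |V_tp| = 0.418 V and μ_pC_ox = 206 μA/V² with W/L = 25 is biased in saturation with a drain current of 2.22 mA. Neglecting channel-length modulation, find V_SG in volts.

k_p = μ_pC_ox · (W/L) = 5.15 mA/V².
In saturation I_D = ½ k_p (V_SG − |V_tp|)², so V_SG − |V_tp| = √(2 I_D / k_p) = √(2 × 2.22 / 5.15) = 0.929 V.
V_SG = 0.418 + 0.929 = 1.35 V.

V_SG = 1.35 V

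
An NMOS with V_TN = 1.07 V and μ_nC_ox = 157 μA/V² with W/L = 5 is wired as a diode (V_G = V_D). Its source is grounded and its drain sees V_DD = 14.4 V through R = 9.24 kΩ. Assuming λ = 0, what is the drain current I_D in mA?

With gate tied to drain, V_GS = V_DS ≥ V_GS − V_TN, so the device is in saturation.
k_n = μ_nC_ox · (W/L) = 0.785 mA/V².
KCL at the drain: ½ k_n (V_GS − V_TN)² = (V_DD − V_GS)/R.
Let x = V_GS − 1.07. Then 3.63 x² + x − 13.33 = 0, giving x = 1.78 V (positive root), so V_GS = 2.85 V.
I_D = (V_DD − V_GS)/R = (14.4 − 2.85) / 9.24 = 1.25 mA.

I_D = 1.25 mA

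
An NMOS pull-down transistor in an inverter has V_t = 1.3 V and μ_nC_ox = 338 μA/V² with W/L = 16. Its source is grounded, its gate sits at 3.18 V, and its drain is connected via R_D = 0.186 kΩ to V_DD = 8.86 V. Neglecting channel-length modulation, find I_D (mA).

V_GS = V_G = 3.18 V, so V_ov = 3.18 − 1.3 = 1.88 V.
k_n = μ_nC_ox · (W/L) = 5.408 mA/V².
Assume saturation: I_D = ½ k_n V_ov² = 0.5 × 5.408 × 1.88² = 9.56 mA, giving V_DS = V_DD − I_D R_D = 8.86 − 9.56 × 0.186 = 7.08 V.
V_DS = 7.08 V ≥ V_ov = 1.88 V, confirming saturation.

I_D = 9.56 mA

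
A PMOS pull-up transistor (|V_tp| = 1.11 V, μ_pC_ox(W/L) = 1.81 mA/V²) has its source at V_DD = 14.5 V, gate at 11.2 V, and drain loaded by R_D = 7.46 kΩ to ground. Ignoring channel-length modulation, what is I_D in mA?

V_SG = V_DD − V_G = 14.5 − 11.2 = 3.3 V, so V_ov = 3.3 − 1.11 = 2.19 V.
Assume saturation: I_D = ½ k_p V_ov² = 0.5 × 1.81 × 2.19² = 4.34 mA, giving V_SD = V_DD − I_D R_D = 14.5 − 4.34 × 7.46 = -17.9 V.
But -17.9 V < V_ov = 2.19 V, so the device is actually in triode.
In triode I_D = k_p[V_ov V_SD − ½ V_SD²] and I_D = (V_DD − V_SD)/R_D. Equating: 6.75 V_SD² − 30.57 V_SD + 14.5 = 0, giving V_SD = 0.538 V (the root below V_ov).
I_D = (14.5 − 0.538) / 7.46 = 1.87 mA.

I_D = 1.87 mA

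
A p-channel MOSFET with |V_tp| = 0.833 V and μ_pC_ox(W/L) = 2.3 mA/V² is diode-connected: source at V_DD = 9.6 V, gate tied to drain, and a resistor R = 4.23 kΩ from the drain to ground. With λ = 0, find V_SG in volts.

With gate tied to drain, V_SG = V_SD ≥ V_SG − |V_tp|, so the device is in saturation.
KCL at the drain: ½ k_p (V_SG − |V_tp|)² = (V_DD − V_SG)/R.
Let x = V_SG − 0.833. Then 4.86 x² + x − 8.767 = 0, giving x = 1.24 V (positive root), so V_SG = 2.08 V.
I_D = (V_DD − V_SG)/R = (9.6 − 2.08) / 4.23 = 1.78 mA.

V_SG = 2.08 V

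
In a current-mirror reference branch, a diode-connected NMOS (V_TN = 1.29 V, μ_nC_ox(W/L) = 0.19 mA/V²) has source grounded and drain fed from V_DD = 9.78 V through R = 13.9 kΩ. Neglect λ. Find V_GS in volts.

V_GS = 3.48 V

With gate tied to drain, V_GS = V_DS ≥ V_GS − V_TN, so the device is in saturation.
KCL at the drain: ½ k_n (V_GS − V_TN)² = (V_DD − V_GS)/R.
Let x = V_GS − 1.29. Then 1.32 x² + x − 8.49 = 0, giving x = 2.19 V (positive root), so V_GS = 3.48 V.
I_D = (V_DD − V_GS)/R = (9.78 − 3.48) / 13.9 = 0.454 mA.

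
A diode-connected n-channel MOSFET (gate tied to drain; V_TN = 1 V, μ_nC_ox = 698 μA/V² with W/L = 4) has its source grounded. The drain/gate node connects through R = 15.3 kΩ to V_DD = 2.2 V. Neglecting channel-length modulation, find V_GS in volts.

V_GS = 1.21 V

With gate tied to drain, V_GS = V_DS ≥ V_GS − V_TN, so the device is in saturation.
k_n = μ_nC_ox · (W/L) = 2.792 mA/V².
KCL at the drain: ½ k_n (V_GS − V_TN)² = (V_DD − V_GS)/R.
Let x = V_GS − 1. Then 21.4 x² + x − 1.2 = 0, giving x = 0.215 V (positive root), so V_GS = 1.21 V.
I_D = (V_DD − V_GS)/R = (2.2 − 1.21) / 15.3 = 0.0644 mA.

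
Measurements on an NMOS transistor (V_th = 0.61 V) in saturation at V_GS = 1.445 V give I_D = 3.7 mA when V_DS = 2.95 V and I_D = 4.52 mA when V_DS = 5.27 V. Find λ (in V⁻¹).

With V_GS fixed, I_D ∝ (1 + λ V_DS) in saturation, so I_D2/I_D1 = (1 + λ V_DS2)/(1 + λ V_DS1).
4.52/3.7 = 1.222 = (1 + 5.27 λ)/(1 + 2.95 λ).
Solving: λ (I_D1 V_DS2 − I_D2 V_DS1) = I_D2 − I_D1, so λ = (4.52 − 3.7) / (3.7 × 5.27 − 4.52 × 2.95) = 0.82 / 6.16 = 0.133 V⁻¹.

λ = 0.133 V⁻¹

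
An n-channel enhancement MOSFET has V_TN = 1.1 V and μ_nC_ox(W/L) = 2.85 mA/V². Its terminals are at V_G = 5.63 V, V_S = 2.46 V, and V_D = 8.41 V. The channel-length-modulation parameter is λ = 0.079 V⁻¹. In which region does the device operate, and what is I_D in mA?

Saturation; I_D = 8.98 mA

V_GS = V_G − V_S = 5.63 − 2.46 = 3.17 V; V_DS = V_D − V_S = 8.41 − 2.46 = 5.95 V.
V_ov = V_GS − V_TN = 3.17 − 1.1 = 2.07 V.
Since V_DS = 5.95 V ≥ V_ov = 2.07 V, the device is in saturation.
I_D = ½ k_n V_ov² (1 + λ V_DS) = 0.5 × 2.85 × 2.07² × (1 + 0.079 × 5.95) = 8.98 mA.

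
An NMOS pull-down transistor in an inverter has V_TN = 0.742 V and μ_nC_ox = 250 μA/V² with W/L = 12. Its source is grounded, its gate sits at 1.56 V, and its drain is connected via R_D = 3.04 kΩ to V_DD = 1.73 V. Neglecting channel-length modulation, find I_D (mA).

I_D = 0.492 mA

V_GS = V_G = 1.56 V, so V_ov = 1.56 − 0.742 = 0.818 V.
k_n = μ_nC_ox · (W/L) = 3 mA/V².
Assume saturation: I_D = ½ k_n V_ov² = 0.5 × 3 × 0.818² = 1 mA, giving V_DS = V_DD − I_D R_D = 1.73 − 1 × 3.04 = -1.32 V.
But -1.32 V < V_ov = 0.818 V, so the device is actually in triode.
In triode I_D = k_n[V_ov V_DS − ½ V_DS²] and I_D = (V_DD − V_DS)/R_D. Equating: 4.56 V_DS² − 8.46 V_DS + 1.73 = 0, giving V_DS = 0.234 V (the root below V_ov).
I_D = (1.73 − 0.234) / 3.04 = 0.492 mA.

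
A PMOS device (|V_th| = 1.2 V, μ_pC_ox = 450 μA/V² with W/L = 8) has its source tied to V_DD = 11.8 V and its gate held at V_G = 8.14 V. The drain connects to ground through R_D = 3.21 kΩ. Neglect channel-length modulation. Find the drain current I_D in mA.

I_D = 3.54 mA

V_SG = V_DD − V_G = 11.8 − 8.14 = 3.66 V, so V_ov = 3.66 − 1.2 = 2.46 V.
k_p = μ_pC_ox · (W/L) = 3.6 mA/V².
Assume saturation: I_D = ½ k_p V_ov² = 0.5 × 3.6 × 2.46² = 10.9 mA, giving V_SD = V_DD − I_D R_D = 11.8 − 10.9 × 3.21 = -23.2 V.
But -23.2 V < V_ov = 2.46 V, so the device is actually in triode.
In triode I_D = k_p[V_ov V_SD − ½ V_SD²] and I_D = (V_DD − V_SD)/R_D. Equating: 5.78 V_SD² − 29.43 V_SD + 11.8 = 0, giving V_SD = 0.439 V (the root below V_ov).
I_D = (11.8 − 0.439) / 3.21 = 3.54 mA.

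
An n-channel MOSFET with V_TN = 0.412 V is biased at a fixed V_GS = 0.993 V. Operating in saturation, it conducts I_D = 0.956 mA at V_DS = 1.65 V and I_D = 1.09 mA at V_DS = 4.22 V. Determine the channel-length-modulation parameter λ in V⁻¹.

With V_GS fixed, I_D ∝ (1 + λ V_DS) in saturation, so I_D2/I_D1 = (1 + λ V_DS2)/(1 + λ V_DS1).
1.09/0.956 = 1.14 = (1 + 4.22 λ)/(1 + 1.65 λ).
Solving: λ (I_D1 V_DS2 − I_D2 V_DS1) = I_D2 − I_D1, so λ = (1.09 − 0.956) / (0.956 × 4.22 − 1.09 × 1.65) = 0.134 / 2.24 = 0.0599 V⁻¹.

λ = 0.0599 V⁻¹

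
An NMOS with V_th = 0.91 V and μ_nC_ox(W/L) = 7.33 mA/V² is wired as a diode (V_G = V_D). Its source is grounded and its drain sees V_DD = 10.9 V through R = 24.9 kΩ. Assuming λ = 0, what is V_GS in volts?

With gate tied to drain, V_GS = V_DS ≥ V_GS − V_th, so the device is in saturation.
KCL at the drain: ½ k_n (V_GS − V_th)² = (V_DD − V_GS)/R.
Let x = V_GS − 0.91. Then 91.3 x² + x − 9.99 = 0, giving x = 0.325 V (positive root), so V_GS = 1.24 V.
I_D = (V_DD − V_GS)/R = (10.9 − 1.24) / 24.9 = 0.388 mA.

V_GS = 1.24 V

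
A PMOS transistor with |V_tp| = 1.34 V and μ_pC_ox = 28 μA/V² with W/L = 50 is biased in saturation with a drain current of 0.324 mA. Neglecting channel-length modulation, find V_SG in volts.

k_p = μ_pC_ox · (W/L) = 1.4 mA/V².
In saturation I_D = ½ k_p (V_SG − |V_tp|)², so V_SG − |V_tp| = √(2 I_D / k_p) = √(2 × 0.324 / 1.4) = 0.68 V.
V_SG = 1.34 + 0.68 = 2.02 V.

V_SG = 2.02 V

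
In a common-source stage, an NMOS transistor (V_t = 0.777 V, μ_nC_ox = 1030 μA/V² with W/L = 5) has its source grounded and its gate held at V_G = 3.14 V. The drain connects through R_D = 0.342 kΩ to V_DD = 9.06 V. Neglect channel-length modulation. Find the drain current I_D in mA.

V_GS = V_G = 3.14 V, so V_ov = 3.14 − 0.777 = 2.36 V.
k_n = μ_nC_ox · (W/L) = 5.15 mA/V².
Assume saturation: I_D = ½ k_n V_ov² = 0.5 × 5.15 × 2.36² = 14.4 mA, giving V_DS = V_DD − I_D R_D = 9.06 − 14.4 × 0.342 = 4.14 V.
V_DS = 4.14 V ≥ V_ov = 2.36 V, confirming saturation.

I_D = 14.4 mA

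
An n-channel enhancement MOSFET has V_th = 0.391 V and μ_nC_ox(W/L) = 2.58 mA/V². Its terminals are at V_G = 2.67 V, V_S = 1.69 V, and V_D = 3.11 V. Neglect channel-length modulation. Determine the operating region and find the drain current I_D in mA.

V_GS = V_G − V_S = 2.67 − 1.69 = 0.98 V; V_DS = V_D − V_S = 3.11 − 1.69 = 1.42 V.
V_ov = V_GS − V_th = 0.98 − 0.391 = 0.589 V.
Since V_DS = 1.42 V ≥ V_ov = 0.589 V, the device is in saturation.
I_D = ½ k_n V_ov² = 0.5 × 2.58 × 0.589² = 0.448 mA.

Saturation; I_D = 0.448 mA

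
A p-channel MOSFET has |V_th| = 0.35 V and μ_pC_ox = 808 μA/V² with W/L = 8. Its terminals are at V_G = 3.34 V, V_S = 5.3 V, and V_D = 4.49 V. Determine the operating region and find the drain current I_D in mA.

Triode; I_D = 6.31 mA

V_SG = V_S − V_G = 5.3 − 3.34 = 1.96 V; V_SD = V_S − V_D = 5.3 − 4.49 = 0.81 V.
k_p = μ_pC_ox · (W/L) = 6.464 mA/V².
V_ov = V_SG − |V_th| = 1.96 − 0.35 = 1.61 V.
Since V_SD = 0.81 V < V_ov = 1.61 V, the device is in the triode region.
I_D = k_p [V_ov · V_SD − ½ V_SD²] = 6.464 × [1.61 × 0.81 − 0.5 × 0.81²] = 6.31 mA.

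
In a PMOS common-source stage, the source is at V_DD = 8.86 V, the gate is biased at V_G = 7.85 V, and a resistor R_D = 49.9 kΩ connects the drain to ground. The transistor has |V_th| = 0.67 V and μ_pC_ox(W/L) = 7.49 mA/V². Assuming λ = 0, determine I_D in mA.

I_D = 0.176 mA

V_SG = V_DD − V_G = 8.86 − 7.85 = 1.01 V, so V_ov = 1.01 − 0.67 = 0.34 V.
Assume saturation: I_D = ½ k_p V_ov² = 0.5 × 7.49 × 0.34² = 0.433 mA, giving V_SD = V_DD − I_D R_D = 8.86 − 0.433 × 49.9 = -12.7 V.
But -12.7 V < V_ov = 0.34 V, so the device is actually in triode.
In triode I_D = k_p[V_ov V_SD − ½ V_SD²] and I_D = (V_DD − V_SD)/R_D. Equating: 187 V_SD² − 128.1 V_SD + 8.86 = 0, giving V_SD = 0.0781 V (the root below V_ov).
I_D = (8.86 − 0.0781) / 49.9 = 0.176 mA.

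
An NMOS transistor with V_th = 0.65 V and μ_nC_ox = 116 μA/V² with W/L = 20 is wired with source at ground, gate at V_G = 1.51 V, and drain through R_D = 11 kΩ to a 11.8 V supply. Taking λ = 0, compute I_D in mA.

I_D = 0.858 mA

V_GS = V_G = 1.51 V, so V_ov = 1.51 − 0.65 = 0.86 V.
k_n = μ_nC_ox · (W/L) = 2.32 mA/V².
Assume saturation: I_D = ½ k_n V_ov² = 0.5 × 2.32 × 0.86² = 0.858 mA, giving V_DS = V_DD − I_D R_D = 11.8 − 0.858 × 11 = 2.36 V.
V_DS = 2.36 V ≥ V_ov = 0.86 V, confirming saturation.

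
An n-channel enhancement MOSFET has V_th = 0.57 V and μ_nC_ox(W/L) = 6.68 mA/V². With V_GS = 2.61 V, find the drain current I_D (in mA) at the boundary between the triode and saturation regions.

At the boundary V_DS = V_ov = V_GS − V_th = 2.61 − 0.57 = 2.04 V.
I_D = ½ k_n V_ov² = 0.5 × 6.68 × 2.04² = 13.9 mA.

I_D = 13.9 mA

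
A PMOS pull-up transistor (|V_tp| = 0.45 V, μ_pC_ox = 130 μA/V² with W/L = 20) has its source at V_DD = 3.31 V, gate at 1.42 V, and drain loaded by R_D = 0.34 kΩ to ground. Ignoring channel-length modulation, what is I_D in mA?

V_SG = V_DD − V_G = 3.31 − 1.42 = 1.89 V, so V_ov = 1.89 − 0.45 = 1.44 V.
k_p = μ_pC_ox · (W/L) = 2.6 mA/V².
Assume saturation: I_D = ½ k_p V_ov² = 0.5 × 2.6 × 1.44² = 2.7 mA, giving V_SD = V_DD − I_D R_D = 3.31 − 2.7 × 0.34 = 2.39 V.
V_SD = 2.39 V ≥ V_ov = 1.44 V, confirming saturation.

I_D = 2.70 mA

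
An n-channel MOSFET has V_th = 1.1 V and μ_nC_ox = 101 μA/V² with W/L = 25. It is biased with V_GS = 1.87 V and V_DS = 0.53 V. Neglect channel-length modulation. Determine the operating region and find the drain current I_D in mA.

k_n = μ_nC_ox · (W/L) = 2.525 mA/V².
V_ov = V_GS − V_th = 1.87 − 1.1 = 0.77 V.
Since V_DS = 0.53 V < V_ov = 0.77 V, the device is in the triode region.
I_D = k_n [V_ov · V_DS − ½ V_DS²] = 2.525 × [0.77 × 0.53 − 0.5 × 0.53²] = 0.676 mA.

Triode; I_D = 0.676 mA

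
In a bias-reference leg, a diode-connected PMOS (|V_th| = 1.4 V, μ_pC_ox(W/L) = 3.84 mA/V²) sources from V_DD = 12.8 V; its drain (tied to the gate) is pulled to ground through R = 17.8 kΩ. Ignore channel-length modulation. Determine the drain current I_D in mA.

With gate tied to drain, V_SG = V_SD ≥ V_SG − |V_th|, so the device is in saturation.
KCL at the drain: ½ k_p (V_SG − |V_th|)² = (V_DD − V_SG)/R.
Let x = V_SG − 1.4. Then 34.2 x² + x − 11.4 = 0, giving x = 0.563 V (positive root), so V_SG = 1.96 V.
I_D = (V_DD − V_SG)/R = (12.8 − 1.96) / 17.8 = 0.609 mA.

I_D = 0.609 mA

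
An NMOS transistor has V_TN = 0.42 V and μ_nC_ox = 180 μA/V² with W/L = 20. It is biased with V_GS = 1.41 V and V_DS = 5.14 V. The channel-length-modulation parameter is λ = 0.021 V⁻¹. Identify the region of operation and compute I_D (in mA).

Saturation; I_D = 1.95 mA

k_n = μ_nC_ox · (W/L) = 3.6 mA/V².
V_ov = V_GS − V_TN = 1.41 − 0.42 = 0.99 V.
Since V_DS = 5.14 V ≥ V_ov = 0.99 V, the device is in saturation.
I_D = ½ k_n V_ov² (1 + λ V_DS) = 0.5 × 3.6 × 0.99² × (1 + 0.021 × 5.14) = 1.95 mA.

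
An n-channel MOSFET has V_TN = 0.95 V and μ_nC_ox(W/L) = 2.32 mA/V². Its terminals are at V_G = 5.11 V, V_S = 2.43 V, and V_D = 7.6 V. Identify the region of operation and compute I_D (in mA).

V_GS = V_G − V_S = 5.11 − 2.43 = 2.68 V; V_DS = V_D − V_S = 7.6 − 2.43 = 5.17 V.
V_ov = V_GS − V_TN = 2.68 − 0.95 = 1.73 V.
Since V_DS = 5.17 V ≥ V_ov = 1.73 V, the device is in saturation.
I_D = ½ k_n V_ov² = 0.5 × 2.32 × 1.73² = 3.47 mA.

Saturation; I_D = 3.47 mA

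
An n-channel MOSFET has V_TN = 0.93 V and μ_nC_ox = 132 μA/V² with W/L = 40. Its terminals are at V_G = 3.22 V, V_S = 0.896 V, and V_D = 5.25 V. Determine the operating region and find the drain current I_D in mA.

Saturation; I_D = 5.13 mA

V_GS = V_G − V_S = 3.22 − 0.896 = 2.32 V; V_DS = V_D − V_S = 5.25 − 0.896 = 4.35 V.
k_n = μ_nC_ox · (W/L) = 5.28 mA/V².
V_ov = V_GS − V_TN = 2.32 − 0.93 = 1.39 V.
Since V_DS = 4.35 V ≥ V_ov = 1.39 V, the device is in saturation.
I_D = ½ k_n V_ov² = 0.5 × 5.28 × 1.39² = 5.13 mA.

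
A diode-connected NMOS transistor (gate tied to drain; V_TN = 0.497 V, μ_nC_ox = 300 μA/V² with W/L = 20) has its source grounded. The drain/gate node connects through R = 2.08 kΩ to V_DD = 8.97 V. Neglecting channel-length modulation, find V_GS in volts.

With gate tied to drain, V_GS = V_DS ≥ V_GS − V_TN, so the device is in saturation.
k_n = μ_nC_ox · (W/L) = 6 mA/V².
KCL at the drain: ½ k_n (V_GS − V_TN)² = (V_DD − V_GS)/R.
Let x = V_GS − 0.497. Then 6.24 x² + x − 8.473 = 0, giving x = 1.09 V (positive root), so V_GS = 1.58 V.
I_D = (V_DD − V_GS)/R = (8.97 − 1.58) / 2.08 = 3.55 mA.

V_GS = 1.58 V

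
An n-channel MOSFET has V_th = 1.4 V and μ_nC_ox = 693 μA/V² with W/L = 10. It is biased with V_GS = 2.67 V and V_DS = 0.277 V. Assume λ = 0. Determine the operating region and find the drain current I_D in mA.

k_n = μ_nC_ox · (W/L) = 6.93 mA/V².
V_ov = V_GS − V_th = 2.67 − 1.4 = 1.27 V.
Since V_DS = 0.277 V < V_ov = 1.27 V, the device is in the triode region.
I_D = k_n [V_ov · V_DS − ½ V_DS²] = 6.93 × [1.27 × 0.277 − 0.5 × 0.277²] = 2.17 mA.

Triode; I_D = 2.17 mA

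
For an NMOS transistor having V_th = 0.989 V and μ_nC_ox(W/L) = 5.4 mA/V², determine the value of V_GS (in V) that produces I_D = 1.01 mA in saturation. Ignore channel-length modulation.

V_GS = 1.60 V

In saturation I_D = ½ k_n (V_GS − V_th)², so V_GS − V_th = √(2 I_D / k_n) = √(2 × 1.01 / 5.4) = 0.612 V.
V_GS = 0.989 + 0.612 = 1.6 V.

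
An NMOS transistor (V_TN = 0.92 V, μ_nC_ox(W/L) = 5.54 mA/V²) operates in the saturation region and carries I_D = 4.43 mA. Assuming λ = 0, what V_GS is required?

In saturation I_D = ½ k_n (V_GS − V_TN)², so V_GS − V_TN = √(2 I_D / k_n) = √(2 × 4.43 / 5.54) = 1.26 V.
V_GS = 0.92 + 1.26 = 2.18 V.

V_GS = 2.18 V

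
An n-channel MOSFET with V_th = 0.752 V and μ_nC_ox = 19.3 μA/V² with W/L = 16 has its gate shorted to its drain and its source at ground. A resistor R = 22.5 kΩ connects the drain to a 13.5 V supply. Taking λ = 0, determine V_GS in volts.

With gate tied to drain, V_GS = V_DS ≥ V_GS − V_th, so the device is in saturation.
k_n = μ_nC_ox · (W/L) = 0.3088 mA/V².
KCL at the drain: ½ k_n (V_GS − V_th)² = (V_DD − V_GS)/R.
Let x = V_GS − 0.752. Then 3.47 x² + x − 12.75 = 0, giving x = 1.78 V (positive root), so V_GS = 2.53 V.
I_D = (V_DD − V_GS)/R = (13.5 − 2.53) / 22.5 = 0.488 mA.

V_GS = 2.53 V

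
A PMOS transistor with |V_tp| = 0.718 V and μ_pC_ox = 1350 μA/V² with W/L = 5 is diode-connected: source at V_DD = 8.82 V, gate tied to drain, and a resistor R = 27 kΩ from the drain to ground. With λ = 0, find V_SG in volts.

V_SG = 1.01 V

With gate tied to drain, V_SG = V_SD ≥ V_SG − |V_tp|, so the device is in saturation.
k_p = μ_pC_ox · (W/L) = 6.75 mA/V².
KCL at the drain: ½ k_p (V_SG − |V_tp|)² = (V_DD − V_SG)/R.
Let x = V_SG − 0.718. Then 91.1 x² + x − 8.102 = 0, giving x = 0.293 V (positive root), so V_SG = 1.01 V.
I_D = (V_DD − V_SG)/R = (8.82 − 1.01) / 27 = 0.289 mA.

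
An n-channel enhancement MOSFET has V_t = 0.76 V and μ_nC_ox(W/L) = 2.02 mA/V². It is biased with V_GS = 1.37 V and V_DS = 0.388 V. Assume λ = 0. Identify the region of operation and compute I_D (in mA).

V_ov = V_GS − V_t = 1.37 − 0.76 = 0.61 V.
Since V_DS = 0.388 V < V_ov = 0.61 V, the device is in the triode region.
I_D = k_n [V_ov · V_DS − ½ V_DS²] = 2.02 × [0.61 × 0.388 − 0.5 × 0.388²] = 0.326 mA.

Triode; I_D = 0.326 mA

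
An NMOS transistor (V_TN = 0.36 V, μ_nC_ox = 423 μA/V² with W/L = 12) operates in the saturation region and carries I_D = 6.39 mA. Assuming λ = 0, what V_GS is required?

V_GS = 1.95 V

k_n = μ_nC_ox · (W/L) = 5.076 mA/V².
In saturation I_D = ½ k_n (V_GS − V_TN)², so V_GS − V_TN = √(2 I_D / k_n) = √(2 × 6.39 / 5.076) = 1.59 V.
V_GS = 0.36 + 1.59 = 1.95 V.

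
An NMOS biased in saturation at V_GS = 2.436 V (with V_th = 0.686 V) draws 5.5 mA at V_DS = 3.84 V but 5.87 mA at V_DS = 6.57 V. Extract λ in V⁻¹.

λ = 0.0272 V⁻¹

With V_GS fixed, I_D ∝ (1 + λ V_DS) in saturation, so I_D2/I_D1 = (1 + λ V_DS2)/(1 + λ V_DS1).
5.87/5.5 = 1.067 = (1 + 6.57 λ)/(1 + 3.84 λ).
Solving: λ (I_D1 V_DS2 − I_D2 V_DS1) = I_D2 − I_D1, so λ = (5.87 − 5.5) / (5.5 × 6.57 − 5.87 × 3.84) = 0.37 / 13.6 = 0.0272 V⁻¹.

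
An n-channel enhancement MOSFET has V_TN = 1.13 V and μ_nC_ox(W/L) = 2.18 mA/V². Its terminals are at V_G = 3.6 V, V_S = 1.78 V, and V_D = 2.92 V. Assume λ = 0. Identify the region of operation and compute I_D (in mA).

Saturation; I_D = 0.519 mA

V_GS = V_G − V_S = 3.6 − 1.78 = 1.82 V; V_DS = V_D − V_S = 2.92 − 1.78 = 1.14 V.
V_ov = V_GS − V_TN = 1.82 − 1.13 = 0.69 V.
Since V_DS = 1.14 V ≥ V_ov = 0.69 V, the device is in saturation.
I_D = ½ k_n V_ov² = 0.5 × 2.18 × 0.69² = 0.519 mA.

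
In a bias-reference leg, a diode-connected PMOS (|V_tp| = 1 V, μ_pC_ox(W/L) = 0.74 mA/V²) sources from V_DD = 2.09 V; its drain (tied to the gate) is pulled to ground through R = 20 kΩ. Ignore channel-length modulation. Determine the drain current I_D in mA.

With gate tied to drain, V_SG = V_SD ≥ V_SG − |V_tp|, so the device is in saturation.
KCL at the drain: ½ k_p (V_SG − |V_tp|)² = (V_DD − V_SG)/R.
Let x = V_SG − 1. Then 7.4 x² + x − 1.09 = 0, giving x = 0.322 V (positive root), so V_SG = 1.32 V.
I_D = (V_DD − V_SG)/R = (2.09 − 1.32) / 20 = 0.0384 mA.

I_D = 0.0384 mA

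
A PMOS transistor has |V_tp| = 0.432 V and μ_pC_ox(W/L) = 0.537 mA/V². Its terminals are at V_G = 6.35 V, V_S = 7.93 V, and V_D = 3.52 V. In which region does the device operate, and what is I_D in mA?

Saturation; I_D = 0.354 mA

V_SG = V_S − V_G = 7.93 − 6.35 = 1.58 V; V_SD = V_S − V_D = 7.93 − 3.52 = 4.41 V.
V_ov = V_SG − |V_tp| = 1.58 − 0.432 = 1.15 V.
Since V_SD = 4.41 V ≥ V_ov = 1.15 V, the device is in saturation.
I_D = ½ k_p V_ov² = 0.5 × 0.537 × 1.15² = 0.354 mA.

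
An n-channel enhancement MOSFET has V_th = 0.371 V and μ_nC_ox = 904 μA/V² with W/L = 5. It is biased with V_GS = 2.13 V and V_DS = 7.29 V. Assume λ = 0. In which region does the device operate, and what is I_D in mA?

Saturation; I_D = 6.99 mA

k_n = μ_nC_ox · (W/L) = 4.52 mA/V².
V_ov = V_GS − V_th = 2.13 − 0.371 = 1.76 V.
Since V_DS = 7.29 V ≥ V_ov = 1.76 V, the device is in saturation.
I_D = ½ k_n V_ov² = 0.5 × 4.52 × 1.76² = 6.99 mA.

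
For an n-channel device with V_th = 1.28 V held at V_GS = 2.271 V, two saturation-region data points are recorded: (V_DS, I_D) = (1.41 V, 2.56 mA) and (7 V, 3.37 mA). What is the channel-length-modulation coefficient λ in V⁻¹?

With V_GS fixed, I_D ∝ (1 + λ V_DS) in saturation, so I_D2/I_D1 = (1 + λ V_DS2)/(1 + λ V_DS1).
3.37/2.56 = 1.316 = (1 + 7 λ)/(1 + 1.41 λ).
Solving: λ (I_D1 V_DS2 − I_D2 V_DS1) = I_D2 − I_D1, so λ = (3.37 − 2.56) / (2.56 × 7 − 3.37 × 1.41) = 0.81 / 13.2 = 0.0615 V⁻¹.

λ = 0.0615 V⁻¹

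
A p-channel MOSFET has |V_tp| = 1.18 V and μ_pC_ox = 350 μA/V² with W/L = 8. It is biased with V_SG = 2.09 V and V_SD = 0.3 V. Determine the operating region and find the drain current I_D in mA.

Triode; I_D = 0.638 mA

k_p = μ_pC_ox · (W/L) = 2.8 mA/V².
V_ov = V_SG − |V_tp| = 2.09 − 1.18 = 0.91 V.
Since V_SD = 0.3 V < V_ov = 0.91 V, the device is in the triode region.
I_D = k_p [V_ov · V_SD − ½ V_SD²] = 2.8 × [0.91 × 0.3 − 0.5 × 0.3²] = 0.638 mA.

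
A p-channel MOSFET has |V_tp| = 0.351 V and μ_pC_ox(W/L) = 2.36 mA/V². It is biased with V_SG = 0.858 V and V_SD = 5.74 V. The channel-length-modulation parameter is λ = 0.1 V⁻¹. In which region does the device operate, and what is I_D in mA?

Saturation; I_D = 0.477 mA

V_ov = V_SG − |V_tp| = 0.858 − 0.351 = 0.507 V.
Since V_SD = 5.74 V ≥ V_ov = 0.507 V, the device is in saturation.
I_D = ½ k_p V_ov² (1 + λ V_SD) = 0.5 × 2.36 × 0.507² × (1 + 0.1 × 5.74) = 0.477 mA.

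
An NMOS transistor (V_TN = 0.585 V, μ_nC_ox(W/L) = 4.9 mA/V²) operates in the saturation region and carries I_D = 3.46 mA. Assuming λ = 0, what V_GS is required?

In saturation I_D = ½ k_n (V_GS − V_TN)², so V_GS − V_TN = √(2 I_D / k_n) = √(2 × 3.46 / 4.9) = 1.19 V.
V_GS = 0.585 + 1.19 = 1.77 V.

V_GS = 1.77 V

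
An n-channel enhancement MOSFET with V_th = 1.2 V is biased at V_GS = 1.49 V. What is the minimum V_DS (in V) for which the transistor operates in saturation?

V_DS,sat = 0.290 V

The boundary between triode and saturation is V_DS = V_GS − V_th = V_ov.
V_ov = 1.49 − 1.2 = 0.29 V.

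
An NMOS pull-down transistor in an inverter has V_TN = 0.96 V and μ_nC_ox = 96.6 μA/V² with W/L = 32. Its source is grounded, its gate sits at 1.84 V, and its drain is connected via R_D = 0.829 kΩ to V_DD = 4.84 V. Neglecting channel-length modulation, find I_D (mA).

V_GS = V_G = 1.84 V, so V_ov = 1.84 − 0.96 = 0.88 V.
k_n = μ_nC_ox · (W/L) = 3.091 mA/V².
Assume saturation: I_D = ½ k_n V_ov² = 0.5 × 3.091 × 0.88² = 1.2 mA, giving V_DS = V_DD − I_D R_D = 4.84 − 1.2 × 0.829 = 3.85 V.
V_DS = 3.85 V ≥ V_ov = 0.88 V, confirming saturation.

I_D = 1.20 mA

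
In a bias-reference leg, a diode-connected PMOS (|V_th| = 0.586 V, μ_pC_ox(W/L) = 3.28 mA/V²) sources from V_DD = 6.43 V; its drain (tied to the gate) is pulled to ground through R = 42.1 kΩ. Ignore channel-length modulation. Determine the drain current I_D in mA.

With gate tied to drain, V_SG = V_SD ≥ V_SG − |V_th|, so the device is in saturation.
KCL at the drain: ½ k_p (V_SG − |V_th|)² = (V_DD − V_SG)/R.
Let x = V_SG − 0.586. Then 69 x² + x − 5.844 = 0, giving x = 0.284 V (positive root), so V_SG = 0.87 V.
I_D = (V_DD − V_SG)/R = (6.43 − 0.87) / 42.1 = 0.132 mA.

I_D = 0.132 mA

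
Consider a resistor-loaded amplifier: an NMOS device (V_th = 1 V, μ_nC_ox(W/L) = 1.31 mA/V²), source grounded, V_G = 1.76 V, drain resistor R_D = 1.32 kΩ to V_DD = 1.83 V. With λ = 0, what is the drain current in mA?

I_D = 0.378 mA

V_GS = V_G = 1.76 V, so V_ov = 1.76 − 1 = 0.76 V.
Assume saturation: I_D = ½ k_n V_ov² = 0.5 × 1.31 × 0.76² = 0.378 mA, giving V_DS = V_DD − I_D R_D = 1.83 − 0.378 × 1.32 = 1.33 V.
V_DS = 1.33 V ≥ V_ov = 0.76 V, confirming saturation.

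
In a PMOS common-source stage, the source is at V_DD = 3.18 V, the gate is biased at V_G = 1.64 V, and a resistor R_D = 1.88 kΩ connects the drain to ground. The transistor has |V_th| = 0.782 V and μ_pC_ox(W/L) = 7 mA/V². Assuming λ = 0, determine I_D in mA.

I_D = 1.49 mA

V_SG = V_DD − V_G = 3.18 − 1.64 = 1.54 V, so V_ov = 1.54 − 0.782 = 0.758 V.
Assume saturation: I_D = ½ k_p V_ov² = 0.5 × 7 × 0.758² = 2.01 mA, giving V_SD = V_DD − I_D R_D = 3.18 − 2.01 × 1.88 = -0.601 V.
But -0.601 V < V_ov = 0.758 V, so the device is actually in triode.
In triode I_D = k_p[V_ov V_SD − ½ V_SD²] and I_D = (V_DD − V_SD)/R_D. Equating: 6.58 V_SD² − 10.98 V_SD + 3.18 = 0, giving V_SD = 0.373 V (the root below V_ov).
I_D = (3.18 − 0.373) / 1.88 = 1.49 mA.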